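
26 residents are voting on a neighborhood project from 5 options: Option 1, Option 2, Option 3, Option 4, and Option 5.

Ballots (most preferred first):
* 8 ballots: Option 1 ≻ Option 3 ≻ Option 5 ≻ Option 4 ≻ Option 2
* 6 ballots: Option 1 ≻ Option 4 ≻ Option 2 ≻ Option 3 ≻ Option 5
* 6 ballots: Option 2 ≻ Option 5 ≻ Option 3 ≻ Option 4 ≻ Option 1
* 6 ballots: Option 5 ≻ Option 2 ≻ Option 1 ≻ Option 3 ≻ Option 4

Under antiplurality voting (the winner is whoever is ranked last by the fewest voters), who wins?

Last-place votes: Option 1 6, Option 2 8, Option 3 0, Option 4 6, Option 5 6.

Option 3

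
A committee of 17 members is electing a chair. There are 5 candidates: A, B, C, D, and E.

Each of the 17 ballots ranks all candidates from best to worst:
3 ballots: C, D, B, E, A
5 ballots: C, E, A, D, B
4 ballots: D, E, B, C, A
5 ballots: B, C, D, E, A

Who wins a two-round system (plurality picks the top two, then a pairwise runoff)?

Round 1 first-place votes: A 0, B 5, C 8, D 4, E 0. C and B advance.
Runoff: C is ranked above B on 8 ballots, B above C on 9.

B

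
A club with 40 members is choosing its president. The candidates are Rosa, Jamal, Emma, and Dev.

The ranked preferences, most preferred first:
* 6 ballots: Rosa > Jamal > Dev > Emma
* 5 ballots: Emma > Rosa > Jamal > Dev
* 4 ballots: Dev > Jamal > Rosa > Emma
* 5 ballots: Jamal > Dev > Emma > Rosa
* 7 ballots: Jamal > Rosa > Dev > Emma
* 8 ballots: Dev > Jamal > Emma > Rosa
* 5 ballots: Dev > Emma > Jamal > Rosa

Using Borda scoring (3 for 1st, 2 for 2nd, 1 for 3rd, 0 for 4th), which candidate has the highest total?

Jamal

Rosa: 6×3 + 5×2 + 4×1 + 5×0 + 7×2 + 8×0 + 5×0 = 46
Jamal: 6×2 + 5×1 + 4×2 + 5×3 + 7×3 + 8×2 + 5×1 = 82
Emma: 6×0 + 5×3 + 4×0 + 5×1 + 7×0 + 8×1 + 5×2 = 38
Dev: 6×1 + 5×0 + 4×3 + 5×2 + 7×1 + 8×3 + 5×3 = 74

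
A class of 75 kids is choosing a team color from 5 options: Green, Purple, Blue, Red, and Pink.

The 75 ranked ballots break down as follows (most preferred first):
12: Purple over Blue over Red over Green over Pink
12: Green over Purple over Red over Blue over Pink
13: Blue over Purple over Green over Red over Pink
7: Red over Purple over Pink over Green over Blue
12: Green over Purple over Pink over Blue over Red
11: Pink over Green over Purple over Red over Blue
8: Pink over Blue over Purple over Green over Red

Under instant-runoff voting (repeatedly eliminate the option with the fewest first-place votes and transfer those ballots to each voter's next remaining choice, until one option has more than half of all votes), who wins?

Round 1: Green 24, Purple 12, Blue 13, Red 7, Pink 19. Red eliminated.
Round 2: Green 24, Purple 19, Blue 13, Pink 19. Blue eliminated.
Round 3: Green 24, Purple 32, Pink 19. Pink eliminated.
Round 4: Green 35, Purple 40. Purple has a majority (≥38).

Purple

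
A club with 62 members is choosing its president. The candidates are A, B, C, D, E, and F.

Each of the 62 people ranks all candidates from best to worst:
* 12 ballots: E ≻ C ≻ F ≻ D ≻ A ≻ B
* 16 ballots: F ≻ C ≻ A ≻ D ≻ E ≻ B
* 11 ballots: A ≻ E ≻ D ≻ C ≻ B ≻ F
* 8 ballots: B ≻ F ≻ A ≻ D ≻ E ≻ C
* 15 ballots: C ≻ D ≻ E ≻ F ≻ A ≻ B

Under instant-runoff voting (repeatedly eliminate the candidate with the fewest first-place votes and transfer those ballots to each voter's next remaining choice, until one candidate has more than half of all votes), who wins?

Round 1: A 11, B 8, C 15, D 0, E 12, F 16. D eliminated.
Round 2: A 11, B 8, C 15, E 12, F 16. B eliminated.
Round 3: A 11, C 15, E 12, F 24. A eliminated.
Round 4: C 15, E 23, F 24. C eliminated.
Round 5: E 38, F 24. E has a majority (≥32).

E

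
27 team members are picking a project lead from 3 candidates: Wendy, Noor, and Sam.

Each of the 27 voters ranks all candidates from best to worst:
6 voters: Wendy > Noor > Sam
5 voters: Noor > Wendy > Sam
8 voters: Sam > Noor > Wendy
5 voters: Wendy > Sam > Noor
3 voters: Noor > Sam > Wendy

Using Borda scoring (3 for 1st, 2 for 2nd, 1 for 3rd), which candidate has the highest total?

Wendy: 6×3 + 5×2 + 8×1 + 5×3 + 3×1 = 54
Noor: 6×2 + 5×3 + 8×2 + 5×1 + 3×3 = 57
Sam: 6×1 + 5×1 + 8×3 + 5×2 + 3×2 = 51

Noor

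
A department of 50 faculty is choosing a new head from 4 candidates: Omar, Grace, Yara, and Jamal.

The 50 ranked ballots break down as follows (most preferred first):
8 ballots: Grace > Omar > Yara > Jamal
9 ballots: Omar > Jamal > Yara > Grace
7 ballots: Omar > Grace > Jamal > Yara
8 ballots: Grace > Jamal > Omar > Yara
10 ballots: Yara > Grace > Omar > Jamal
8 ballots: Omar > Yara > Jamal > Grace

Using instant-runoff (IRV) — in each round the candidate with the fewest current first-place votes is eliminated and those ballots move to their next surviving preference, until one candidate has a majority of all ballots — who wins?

Round 1: Omar 24, Grace 16, Yara 10, Jamal 0. Jamal eliminated.
Round 2: Omar 24, Grace 16, Yara 10. Yara eliminated.
Round 3: Omar 24, Grace 26. Grace has a majority (≥26).

Grace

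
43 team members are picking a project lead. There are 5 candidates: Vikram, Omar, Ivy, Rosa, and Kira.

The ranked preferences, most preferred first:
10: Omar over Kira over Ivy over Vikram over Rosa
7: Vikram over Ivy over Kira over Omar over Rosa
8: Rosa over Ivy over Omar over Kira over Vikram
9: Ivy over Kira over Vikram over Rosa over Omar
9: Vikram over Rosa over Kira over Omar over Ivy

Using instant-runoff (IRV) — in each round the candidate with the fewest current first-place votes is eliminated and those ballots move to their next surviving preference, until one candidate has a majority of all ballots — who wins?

Round 1: Vikram 16, Omar 10, Ivy 9, Rosa 8, Kira 0. Kira eliminated.
Round 2: Vikram 16, Omar 10, Ivy 9, Rosa 8. Rosa eliminated.
Round 3: Vikram 16, Omar 10, Ivy 17. Omar eliminated.
Round 4: Vikram 16, Ivy 27. Ivy has a majority (≥22).

Ivy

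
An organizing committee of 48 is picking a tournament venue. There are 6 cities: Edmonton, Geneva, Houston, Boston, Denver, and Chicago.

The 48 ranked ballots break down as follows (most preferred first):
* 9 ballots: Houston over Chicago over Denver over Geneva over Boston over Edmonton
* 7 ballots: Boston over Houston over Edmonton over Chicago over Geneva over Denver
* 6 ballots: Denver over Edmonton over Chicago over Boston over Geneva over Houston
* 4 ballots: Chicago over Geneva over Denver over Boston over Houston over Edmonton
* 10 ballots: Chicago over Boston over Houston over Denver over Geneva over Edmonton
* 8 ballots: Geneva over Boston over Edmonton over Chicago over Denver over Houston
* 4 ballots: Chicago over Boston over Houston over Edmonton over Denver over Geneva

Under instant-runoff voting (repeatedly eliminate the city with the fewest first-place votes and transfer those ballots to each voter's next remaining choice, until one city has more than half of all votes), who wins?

Chicago

Round 1: Edmonton 0, Geneva 8, Houston 9, Boston 7, Denver 6, Chicago 18. Edmonton eliminated.
Round 2: Geneva 8, Houston 9, Boston 7, Denver 6, Chicago 18. Denver eliminated.
Round 3: Geneva 8, Houston 9, Boston 7, Chicago 24. Boston eliminated.
Round 4: Geneva 8, Houston 16, Chicago 24. Geneva eliminated.
Round 5: Houston 16, Chicago 32. Chicago has a majority (≥25).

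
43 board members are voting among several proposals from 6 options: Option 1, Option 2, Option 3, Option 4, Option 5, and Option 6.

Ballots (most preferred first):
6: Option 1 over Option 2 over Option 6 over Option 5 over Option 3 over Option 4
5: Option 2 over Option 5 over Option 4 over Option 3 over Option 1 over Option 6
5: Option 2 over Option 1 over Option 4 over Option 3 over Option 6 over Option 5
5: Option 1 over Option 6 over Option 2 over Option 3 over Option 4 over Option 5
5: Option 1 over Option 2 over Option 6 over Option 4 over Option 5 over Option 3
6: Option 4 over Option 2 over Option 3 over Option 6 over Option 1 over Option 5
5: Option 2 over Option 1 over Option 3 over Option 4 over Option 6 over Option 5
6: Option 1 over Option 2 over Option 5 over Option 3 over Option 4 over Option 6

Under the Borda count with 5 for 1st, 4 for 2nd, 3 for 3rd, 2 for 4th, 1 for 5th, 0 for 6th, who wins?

Option 2

Option 1: 6×5 + 5×1 + 5×4 + 5×5 + 5×5 + 6×1 + 5×4 + 6×5 = 161
Option 2: 6×4 + 5×5 + 5×5 + 5×3 + 5×4 + 6×4 + 5×5 + 6×4 = 182
Option 3: 6×1 + 5×2 + 5×2 + 5×2 + 5×0 + 6×3 + 5×3 + 6×2 = 81
Option 4: 6×0 + 5×3 + 5×3 + 5×1 + 5×2 + 6×5 + 5×2 + 6×1 = 91
Option 5: 6×2 + 5×4 + 5×0 + 5×0 + 5×1 + 6×0 + 5×0 + 6×3 = 55
Option 6: 6×3 + 5×0 + 5×1 + 5×4 + 5×3 + 6×2 + 5×1 + 6×0 = 75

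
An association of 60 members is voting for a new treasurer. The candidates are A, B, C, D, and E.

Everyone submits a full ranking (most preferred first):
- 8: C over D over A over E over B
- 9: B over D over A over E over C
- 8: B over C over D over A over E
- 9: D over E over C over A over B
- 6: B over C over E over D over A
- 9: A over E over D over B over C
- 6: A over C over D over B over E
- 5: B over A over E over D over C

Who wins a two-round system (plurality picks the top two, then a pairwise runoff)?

A

Round 1 first-place votes: A 15, B 28, C 8, D 9, E 0. B and A advance.
Runoff: B is ranked above A on 28 ballots, A above B on 32.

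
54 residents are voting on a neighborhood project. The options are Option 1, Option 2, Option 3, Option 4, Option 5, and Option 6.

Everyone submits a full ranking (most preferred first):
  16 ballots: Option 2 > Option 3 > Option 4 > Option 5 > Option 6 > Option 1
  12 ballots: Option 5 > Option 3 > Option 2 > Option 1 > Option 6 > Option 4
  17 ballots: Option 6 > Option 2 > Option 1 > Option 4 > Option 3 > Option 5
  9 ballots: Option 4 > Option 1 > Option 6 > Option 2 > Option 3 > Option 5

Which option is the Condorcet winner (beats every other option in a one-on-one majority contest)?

Option 2 vs Option 1: 45–9
Option 2 vs Option 3: 42–12
Option 2 vs Option 4: 45–9
Option 2 vs Option 5: 42–12
Option 2 vs Option 6: 28–26
Option 2 beats every other option.

Option 2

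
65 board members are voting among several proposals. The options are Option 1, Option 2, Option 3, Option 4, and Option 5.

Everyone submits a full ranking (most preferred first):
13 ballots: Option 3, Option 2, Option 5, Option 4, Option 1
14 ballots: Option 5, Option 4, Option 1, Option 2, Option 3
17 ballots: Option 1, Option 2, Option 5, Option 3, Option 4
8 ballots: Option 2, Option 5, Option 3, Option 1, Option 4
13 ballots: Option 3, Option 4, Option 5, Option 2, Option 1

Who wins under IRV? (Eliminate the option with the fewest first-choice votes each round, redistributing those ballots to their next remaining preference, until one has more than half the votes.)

Option 5

Round 1: Option 1 17, Option 2 8, Option 3 26, Option 4 0, Option 5 14. Option 4 eliminated.
Round 2: Option 1 17, Option 2 8, Option 3 26, Option 5 14. Option 2 eliminated.
Round 3: Option 1 17, Option 3 26, Option 5 22. Option 1 eliminated.
Round 4: Option 3 26, Option 5 39. Option 5 has a majority (≥33).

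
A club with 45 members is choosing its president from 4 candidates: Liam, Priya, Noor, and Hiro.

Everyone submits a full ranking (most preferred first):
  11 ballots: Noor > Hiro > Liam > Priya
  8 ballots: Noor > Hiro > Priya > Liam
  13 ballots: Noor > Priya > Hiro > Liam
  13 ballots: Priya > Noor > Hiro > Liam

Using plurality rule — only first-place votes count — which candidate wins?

Noor

First-place votes: Liam 0, Priya 13, Noor 32, Hiro 0.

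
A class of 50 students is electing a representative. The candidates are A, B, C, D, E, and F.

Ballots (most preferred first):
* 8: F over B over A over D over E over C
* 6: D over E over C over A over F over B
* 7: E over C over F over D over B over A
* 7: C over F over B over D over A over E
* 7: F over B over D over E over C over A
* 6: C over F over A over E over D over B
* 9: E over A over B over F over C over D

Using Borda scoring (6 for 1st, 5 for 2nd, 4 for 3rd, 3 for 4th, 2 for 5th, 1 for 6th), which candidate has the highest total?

F

A: 8×4 + 6×3 + 7×1 + 7×2 + 7×1 + 6×4 + 9×5 = 147
B: 8×5 + 6×1 + 7×2 + 7×4 + 7×5 + 6×1 + 9×4 = 165
C: 8×1 + 6×4 + 7×5 + 7×6 + 7×2 + 6×6 + 9×2 = 177
D: 8×3 + 6×6 + 7×3 + 7×3 + 7×4 + 6×2 + 9×1 = 151
E: 8×2 + 6×5 + 7×6 + 7×1 + 7×3 + 6×3 + 9×6 = 188
F: 8×6 + 6×2 + 7×4 + 7×5 + 7×6 + 6×5 + 9×3 = 222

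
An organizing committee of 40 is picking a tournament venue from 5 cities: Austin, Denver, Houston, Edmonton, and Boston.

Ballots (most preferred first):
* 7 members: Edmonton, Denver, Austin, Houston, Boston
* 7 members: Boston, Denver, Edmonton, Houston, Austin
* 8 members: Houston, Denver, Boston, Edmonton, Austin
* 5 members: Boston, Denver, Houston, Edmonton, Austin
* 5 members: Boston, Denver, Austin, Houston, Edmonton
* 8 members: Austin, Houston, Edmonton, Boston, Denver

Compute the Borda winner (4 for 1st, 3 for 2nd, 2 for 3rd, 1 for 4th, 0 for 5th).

Denver

Austin: 7×2 + 7×0 + 8×0 + 5×0 + 5×2 + 8×4 = 56
Denver: 7×3 + 7×3 + 8×3 + 5×3 + 5×3 + 8×0 = 96
Houston: 7×1 + 7×1 + 8×4 + 5×2 + 5×1 + 8×3 = 85
Edmonton: 7×4 + 7×2 + 8×1 + 5×1 + 5×0 + 8×2 = 71
Boston: 7×0 + 7×4 + 8×2 + 5×4 + 5×4 + 8×1 = 92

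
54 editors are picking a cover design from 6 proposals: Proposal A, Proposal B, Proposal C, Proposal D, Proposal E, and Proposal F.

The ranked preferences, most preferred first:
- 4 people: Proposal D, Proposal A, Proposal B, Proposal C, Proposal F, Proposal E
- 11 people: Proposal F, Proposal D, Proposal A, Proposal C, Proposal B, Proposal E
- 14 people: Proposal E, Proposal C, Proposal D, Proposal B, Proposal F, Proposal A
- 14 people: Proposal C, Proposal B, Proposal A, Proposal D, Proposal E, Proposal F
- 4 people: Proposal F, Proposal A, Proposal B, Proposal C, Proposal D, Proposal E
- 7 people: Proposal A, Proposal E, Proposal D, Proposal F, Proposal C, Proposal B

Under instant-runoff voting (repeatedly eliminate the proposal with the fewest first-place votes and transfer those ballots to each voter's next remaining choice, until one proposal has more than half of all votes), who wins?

Round 1: Proposal A 7, Proposal B 0, Proposal C 14, Proposal D 4, Proposal E 14, Proposal F 15. Proposal B eliminated.
Round 2: Proposal A 7, Proposal C 14, Proposal D 4, Proposal E 14, Proposal F 15. Proposal D eliminated.
Round 3: Proposal A 11, Proposal C 14, Proposal E 14, Proposal F 15. Proposal A eliminated.
Round 4: Proposal C 18, Proposal E 21, Proposal F 15. Proposal F eliminated.
Round 5: Proposal C 33, Proposal E 21. Proposal C has a majority (≥28).

Proposal C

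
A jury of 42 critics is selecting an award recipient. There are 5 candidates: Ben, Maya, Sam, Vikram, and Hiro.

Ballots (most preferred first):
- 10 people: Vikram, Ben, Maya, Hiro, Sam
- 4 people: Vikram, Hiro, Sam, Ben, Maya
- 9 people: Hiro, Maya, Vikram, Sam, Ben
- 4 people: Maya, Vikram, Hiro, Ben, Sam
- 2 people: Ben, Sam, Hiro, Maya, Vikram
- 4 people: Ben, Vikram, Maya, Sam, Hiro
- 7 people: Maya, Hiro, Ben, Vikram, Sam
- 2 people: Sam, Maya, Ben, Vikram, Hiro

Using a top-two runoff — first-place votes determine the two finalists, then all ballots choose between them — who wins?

Round 1 first-place votes: Ben 6, Maya 11, Sam 2, Vikram 14, Hiro 9. Vikram and Maya advance.
Runoff: Vikram is ranked above Maya on 18 ballots, Maya above Vikram on 24.

Maya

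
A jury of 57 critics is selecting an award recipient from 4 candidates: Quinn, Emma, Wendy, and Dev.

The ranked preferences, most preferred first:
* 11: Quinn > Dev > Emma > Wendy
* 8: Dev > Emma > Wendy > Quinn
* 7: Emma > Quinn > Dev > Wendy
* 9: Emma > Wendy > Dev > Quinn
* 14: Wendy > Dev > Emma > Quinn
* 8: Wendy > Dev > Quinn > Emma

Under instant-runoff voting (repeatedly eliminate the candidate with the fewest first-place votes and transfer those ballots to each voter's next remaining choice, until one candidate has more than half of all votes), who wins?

Emma

Round 1: Quinn 11, Emma 16, Wendy 22, Dev 8. Dev eliminated.
Round 2: Quinn 11, Emma 24, Wendy 22. Quinn eliminated.
Round 3: Emma 35, Wendy 22. Emma has a majority (≥29).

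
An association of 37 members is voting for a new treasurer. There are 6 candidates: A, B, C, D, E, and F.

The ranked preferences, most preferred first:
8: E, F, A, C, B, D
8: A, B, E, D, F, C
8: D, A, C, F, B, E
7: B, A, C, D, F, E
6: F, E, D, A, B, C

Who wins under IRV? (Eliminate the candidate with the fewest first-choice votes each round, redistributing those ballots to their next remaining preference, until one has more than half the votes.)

Round 1: A 8, B 7, C 0, D 8, E 8, F 6. C eliminated.
Round 2: A 8, B 7, D 8, E 8, F 6. F eliminated.
Round 3: A 8, B 7, D 8, E 14. B eliminated.
Round 4: A 15, D 8, E 14. D eliminated.
Round 5: A 23, E 14. A has a majority (≥19).

A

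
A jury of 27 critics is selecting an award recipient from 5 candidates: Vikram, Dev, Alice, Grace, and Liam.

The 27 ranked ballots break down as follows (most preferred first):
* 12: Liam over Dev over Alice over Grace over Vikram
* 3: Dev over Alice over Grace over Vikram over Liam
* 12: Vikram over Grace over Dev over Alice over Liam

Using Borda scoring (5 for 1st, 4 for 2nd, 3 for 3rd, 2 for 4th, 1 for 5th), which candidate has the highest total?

Dev

Vikram: 12×1 + 3×2 + 12×5 = 78
Dev: 12×4 + 3×5 + 12×3 = 99
Alice: 12×3 + 3×4 + 12×2 = 72
Grace: 12×2 + 3×3 + 12×4 = 81
Liam: 12×5 + 3×1 + 12×1 = 75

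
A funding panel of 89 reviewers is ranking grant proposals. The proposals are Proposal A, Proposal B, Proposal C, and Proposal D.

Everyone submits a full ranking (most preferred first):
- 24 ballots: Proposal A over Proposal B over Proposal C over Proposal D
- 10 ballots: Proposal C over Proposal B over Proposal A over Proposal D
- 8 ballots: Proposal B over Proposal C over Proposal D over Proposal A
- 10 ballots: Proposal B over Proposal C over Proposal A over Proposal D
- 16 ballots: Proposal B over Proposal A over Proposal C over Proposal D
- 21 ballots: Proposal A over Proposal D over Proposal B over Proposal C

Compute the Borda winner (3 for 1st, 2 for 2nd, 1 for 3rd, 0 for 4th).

Proposal A: 24×3 + 10×1 + 8×0 + 10×1 + 16×2 + 21×3 = 187
Proposal B: 24×2 + 10×2 + 8×3 + 10×3 + 16×3 + 21×1 = 191
Proposal C: 24×1 + 10×3 + 8×2 + 10×2 + 16×1 + 21×0 = 106
Proposal D: 24×0 + 10×0 + 8×1 + 10×0 + 16×0 + 21×2 = 50

Proposal B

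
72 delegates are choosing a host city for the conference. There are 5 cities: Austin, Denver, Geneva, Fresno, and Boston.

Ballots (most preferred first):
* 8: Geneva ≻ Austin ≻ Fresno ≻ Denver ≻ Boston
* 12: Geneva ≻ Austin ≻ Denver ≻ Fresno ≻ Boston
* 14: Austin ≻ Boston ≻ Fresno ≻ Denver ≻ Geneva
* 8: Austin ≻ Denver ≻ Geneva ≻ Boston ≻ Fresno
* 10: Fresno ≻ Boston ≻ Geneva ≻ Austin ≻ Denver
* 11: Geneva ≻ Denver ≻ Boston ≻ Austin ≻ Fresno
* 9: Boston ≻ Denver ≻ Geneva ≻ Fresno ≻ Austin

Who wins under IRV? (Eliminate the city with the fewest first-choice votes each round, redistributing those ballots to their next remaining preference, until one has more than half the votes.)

Round 1: Austin 22, Denver 0, Geneva 31, Fresno 10, Boston 9. Denver eliminated.
Round 2: Austin 22, Geneva 31, Fresno 10, Boston 9. Boston eliminated.
Round 3: Austin 22, Geneva 40, Fresno 10. Geneva has a majority (≥37).

Geneva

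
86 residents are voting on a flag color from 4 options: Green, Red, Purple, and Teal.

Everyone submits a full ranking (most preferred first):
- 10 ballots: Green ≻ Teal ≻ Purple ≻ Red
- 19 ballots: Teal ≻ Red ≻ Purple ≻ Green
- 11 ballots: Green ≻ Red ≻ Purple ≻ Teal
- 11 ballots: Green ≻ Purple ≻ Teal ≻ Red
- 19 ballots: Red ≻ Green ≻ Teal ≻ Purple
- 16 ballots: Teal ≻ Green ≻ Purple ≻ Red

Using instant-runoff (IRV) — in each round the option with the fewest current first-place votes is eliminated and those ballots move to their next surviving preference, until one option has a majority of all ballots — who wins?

Green

Round 1: Green 32, Red 19, Purple 0, Teal 35. Purple eliminated.
Round 2: Green 32, Red 19, Teal 35. Red eliminated.
Round 3: Green 51, Teal 35. Green has a majority (≥44).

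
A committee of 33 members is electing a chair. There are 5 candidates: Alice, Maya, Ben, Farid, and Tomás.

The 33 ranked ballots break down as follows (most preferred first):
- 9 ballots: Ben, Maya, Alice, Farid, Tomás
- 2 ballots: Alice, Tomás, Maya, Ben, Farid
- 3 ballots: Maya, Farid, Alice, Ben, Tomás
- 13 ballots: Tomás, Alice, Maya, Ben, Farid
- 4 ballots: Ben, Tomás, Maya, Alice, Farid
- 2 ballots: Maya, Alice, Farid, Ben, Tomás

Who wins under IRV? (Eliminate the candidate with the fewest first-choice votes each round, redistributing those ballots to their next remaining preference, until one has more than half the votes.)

Round 1: Alice 2, Maya 5, Ben 13, Farid 0, Tomás 13. Farid eliminated.
Round 2: Alice 2, Maya 5, Ben 13, Tomás 13. Alice eliminated.
Round 3: Maya 5, Ben 13, Tomás 15. Maya eliminated.
Round 4: Ben 18, Tomás 15. Ben has a majority (≥17).

Ben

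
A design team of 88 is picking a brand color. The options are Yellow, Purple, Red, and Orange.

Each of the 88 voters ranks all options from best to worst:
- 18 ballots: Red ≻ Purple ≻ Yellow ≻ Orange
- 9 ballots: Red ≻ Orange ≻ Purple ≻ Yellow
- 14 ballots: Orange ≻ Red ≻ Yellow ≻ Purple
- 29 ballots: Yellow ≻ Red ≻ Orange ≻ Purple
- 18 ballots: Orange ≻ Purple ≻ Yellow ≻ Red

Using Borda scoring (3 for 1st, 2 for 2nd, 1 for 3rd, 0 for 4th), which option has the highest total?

Yellow: 18×1 + 9×0 + 14×1 + 29×3 + 18×1 = 137
Purple: 18×2 + 9×1 + 14×0 + 29×0 + 18×2 = 81
Red: 18×3 + 9×3 + 14×2 + 29×2 + 18×0 = 167
Orange: 18×0 + 9×2 + 14×3 + 29×1 + 18×3 = 143

Red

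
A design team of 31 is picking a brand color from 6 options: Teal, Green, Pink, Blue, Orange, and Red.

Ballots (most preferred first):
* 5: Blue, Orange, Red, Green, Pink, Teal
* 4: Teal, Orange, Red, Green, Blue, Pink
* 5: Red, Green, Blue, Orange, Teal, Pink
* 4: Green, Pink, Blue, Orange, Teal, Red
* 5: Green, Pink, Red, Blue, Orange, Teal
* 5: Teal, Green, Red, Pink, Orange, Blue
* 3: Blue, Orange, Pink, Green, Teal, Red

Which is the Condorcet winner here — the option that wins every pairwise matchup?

Green

Green vs Teal: 22–9
Green vs Pink: 28–3
Green vs Blue: 23–8
Green vs Orange: 19–12
Green vs Red: 17–14
Green beats every other option.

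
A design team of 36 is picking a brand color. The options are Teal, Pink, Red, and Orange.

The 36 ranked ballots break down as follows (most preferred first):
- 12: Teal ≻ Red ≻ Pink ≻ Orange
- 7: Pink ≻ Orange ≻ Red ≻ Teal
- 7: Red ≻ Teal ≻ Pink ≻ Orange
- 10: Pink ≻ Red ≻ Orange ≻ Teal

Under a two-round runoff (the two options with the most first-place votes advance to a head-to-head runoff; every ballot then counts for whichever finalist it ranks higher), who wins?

Round 1 first-place votes: Teal 12, Pink 17, Red 7, Orange 0. Pink and Teal advance.
Runoff: Pink is ranked above Teal on 17 ballots, Teal above Pink on 19.

Teal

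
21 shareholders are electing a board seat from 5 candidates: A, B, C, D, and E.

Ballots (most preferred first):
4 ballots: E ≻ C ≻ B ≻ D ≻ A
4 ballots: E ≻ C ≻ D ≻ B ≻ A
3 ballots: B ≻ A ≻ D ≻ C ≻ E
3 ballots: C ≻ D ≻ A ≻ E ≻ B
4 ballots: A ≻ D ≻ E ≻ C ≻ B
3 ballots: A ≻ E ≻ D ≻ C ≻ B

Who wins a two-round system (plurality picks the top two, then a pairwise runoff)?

A

Round 1 first-place votes: A 7, B 3, C 3, D 0, E 8. E and A advance.
Runoff: E is ranked above A on 8 ballots, A above E on 13.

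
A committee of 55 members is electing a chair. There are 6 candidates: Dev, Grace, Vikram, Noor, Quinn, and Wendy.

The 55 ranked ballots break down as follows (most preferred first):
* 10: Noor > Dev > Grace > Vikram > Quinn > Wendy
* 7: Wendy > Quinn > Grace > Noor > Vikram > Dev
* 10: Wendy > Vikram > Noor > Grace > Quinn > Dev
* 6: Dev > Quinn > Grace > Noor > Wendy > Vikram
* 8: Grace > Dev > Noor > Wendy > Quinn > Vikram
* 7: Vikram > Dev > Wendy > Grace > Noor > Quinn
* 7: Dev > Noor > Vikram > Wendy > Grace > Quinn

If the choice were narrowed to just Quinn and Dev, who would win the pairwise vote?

Dev

Quinn is ranked above Dev on 17 ballots; Dev above Quinn on 38.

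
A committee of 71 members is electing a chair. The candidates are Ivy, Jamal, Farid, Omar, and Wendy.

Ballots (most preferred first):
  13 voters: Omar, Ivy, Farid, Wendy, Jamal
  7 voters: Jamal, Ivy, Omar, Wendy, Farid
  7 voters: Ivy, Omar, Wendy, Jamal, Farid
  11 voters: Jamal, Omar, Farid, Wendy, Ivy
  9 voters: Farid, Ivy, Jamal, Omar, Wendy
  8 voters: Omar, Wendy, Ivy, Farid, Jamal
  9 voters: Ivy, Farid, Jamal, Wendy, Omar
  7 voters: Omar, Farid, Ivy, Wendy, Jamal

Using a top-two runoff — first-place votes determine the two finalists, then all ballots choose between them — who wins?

Jamal

Round 1 first-place votes: Ivy 16, Jamal 18, Farid 9, Omar 28, Wendy 0. Omar and Jamal advance.
Runoff: Omar is ranked above Jamal on 35 ballots, Jamal above Omar on 36.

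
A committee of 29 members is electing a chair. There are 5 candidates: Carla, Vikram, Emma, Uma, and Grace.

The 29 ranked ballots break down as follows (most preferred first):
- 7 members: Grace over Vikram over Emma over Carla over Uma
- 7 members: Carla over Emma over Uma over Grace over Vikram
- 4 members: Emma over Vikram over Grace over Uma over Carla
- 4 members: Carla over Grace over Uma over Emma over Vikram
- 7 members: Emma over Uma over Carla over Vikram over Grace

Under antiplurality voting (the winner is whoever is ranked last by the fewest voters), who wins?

Last-place votes: Carla 4, Vikram 11, Emma 0, Uma 7, Grace 7.

Emma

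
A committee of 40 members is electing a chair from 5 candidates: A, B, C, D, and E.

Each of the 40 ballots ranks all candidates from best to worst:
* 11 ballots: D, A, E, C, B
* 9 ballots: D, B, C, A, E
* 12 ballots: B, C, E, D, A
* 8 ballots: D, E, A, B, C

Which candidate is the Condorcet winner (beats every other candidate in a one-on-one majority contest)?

D vs A: 40–0
D vs B: 28–12
D vs C: 28–12
D vs E: 28–12
D beats every other candidate.

D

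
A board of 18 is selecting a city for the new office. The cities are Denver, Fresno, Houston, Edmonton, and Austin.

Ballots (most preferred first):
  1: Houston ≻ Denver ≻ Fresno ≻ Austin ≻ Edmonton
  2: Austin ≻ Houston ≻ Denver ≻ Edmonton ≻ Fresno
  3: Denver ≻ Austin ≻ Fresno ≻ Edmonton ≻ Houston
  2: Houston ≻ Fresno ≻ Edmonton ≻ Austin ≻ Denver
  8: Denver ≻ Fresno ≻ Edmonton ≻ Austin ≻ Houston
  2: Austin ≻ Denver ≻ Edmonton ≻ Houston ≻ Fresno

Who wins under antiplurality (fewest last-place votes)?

Last-place votes: Denver 2, Fresno 4, Houston 11, Edmonton 1, Austin 0.

Austin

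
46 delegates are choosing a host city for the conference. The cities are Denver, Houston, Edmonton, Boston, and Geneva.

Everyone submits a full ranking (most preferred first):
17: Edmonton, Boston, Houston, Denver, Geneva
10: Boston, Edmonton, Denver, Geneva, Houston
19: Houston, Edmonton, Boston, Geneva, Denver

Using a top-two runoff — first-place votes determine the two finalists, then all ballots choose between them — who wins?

Edmonton

Round 1 first-place votes: Denver 0, Houston 19, Edmonton 17, Boston 10, Geneva 0. Houston and Edmonton advance.
Runoff: Houston is ranked above Edmonton on 19 ballots, Edmonton above Houston on 27.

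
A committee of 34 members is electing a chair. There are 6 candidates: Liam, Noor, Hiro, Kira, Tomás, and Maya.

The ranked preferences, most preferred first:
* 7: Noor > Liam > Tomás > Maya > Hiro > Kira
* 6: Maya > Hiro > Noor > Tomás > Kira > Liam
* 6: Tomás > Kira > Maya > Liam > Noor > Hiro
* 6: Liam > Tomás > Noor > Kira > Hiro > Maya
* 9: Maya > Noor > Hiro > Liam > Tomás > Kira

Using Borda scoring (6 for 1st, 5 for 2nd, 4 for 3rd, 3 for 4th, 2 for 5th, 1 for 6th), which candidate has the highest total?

Noor

Liam: 7×5 + 6×1 + 6×3 + 6×6 + 9×3 = 122
Noor: 7×6 + 6×4 + 6×2 + 6×4 + 9×5 = 147
Hiro: 7×2 + 6×5 + 6×1 + 6×2 + 9×4 = 98
Kira: 7×1 + 6×2 + 6×5 + 6×3 + 9×1 = 76
Tomás: 7×4 + 6×3 + 6×6 + 6×5 + 9×2 = 130
Maya: 7×3 + 6×6 + 6×4 + 6×1 + 9×6 = 141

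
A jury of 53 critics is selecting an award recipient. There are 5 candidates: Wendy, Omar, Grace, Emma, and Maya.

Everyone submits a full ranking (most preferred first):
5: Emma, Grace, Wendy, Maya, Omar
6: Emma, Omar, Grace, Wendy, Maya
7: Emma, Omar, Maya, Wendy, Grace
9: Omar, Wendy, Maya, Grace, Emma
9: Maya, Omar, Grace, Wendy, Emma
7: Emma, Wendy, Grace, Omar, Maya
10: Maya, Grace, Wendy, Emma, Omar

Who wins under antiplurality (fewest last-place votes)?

Last-place votes: Wendy 0, Omar 15, Grace 7, Emma 18, Maya 13.

Wendy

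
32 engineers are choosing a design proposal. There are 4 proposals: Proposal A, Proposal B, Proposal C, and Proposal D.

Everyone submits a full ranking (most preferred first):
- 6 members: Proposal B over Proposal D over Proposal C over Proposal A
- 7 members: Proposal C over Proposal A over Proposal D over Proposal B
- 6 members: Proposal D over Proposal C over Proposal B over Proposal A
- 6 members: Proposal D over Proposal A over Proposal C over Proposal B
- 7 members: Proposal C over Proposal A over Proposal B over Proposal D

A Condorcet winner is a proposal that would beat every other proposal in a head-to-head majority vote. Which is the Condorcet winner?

Proposal D

Proposal D vs Proposal A: 18–14
Proposal D vs Proposal B: 19–13
Proposal D vs Proposal C: 18–14
Proposal D beats every other proposal.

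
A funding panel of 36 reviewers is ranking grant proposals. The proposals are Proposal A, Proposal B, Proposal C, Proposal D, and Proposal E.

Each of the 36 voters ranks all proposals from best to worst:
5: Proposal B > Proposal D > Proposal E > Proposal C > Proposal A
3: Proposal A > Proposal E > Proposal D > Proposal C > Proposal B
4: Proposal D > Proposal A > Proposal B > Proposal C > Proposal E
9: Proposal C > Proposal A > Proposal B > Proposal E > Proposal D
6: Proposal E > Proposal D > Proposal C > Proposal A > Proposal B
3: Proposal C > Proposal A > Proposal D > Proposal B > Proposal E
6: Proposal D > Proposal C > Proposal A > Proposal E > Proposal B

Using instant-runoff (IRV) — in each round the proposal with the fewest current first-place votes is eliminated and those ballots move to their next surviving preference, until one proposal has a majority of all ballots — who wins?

Round 1: Proposal A 3, Proposal B 5, Proposal C 12, Proposal D 10, Proposal E 6. Proposal A eliminated.
Round 2: Proposal B 5, Proposal C 12, Proposal D 10, Proposal E 9. Proposal B eliminated.
Round 3: Proposal C 12, Proposal D 15, Proposal E 9. Proposal E eliminated.
Round 4: Proposal C 12, Proposal D 24. Proposal D has a majority (≥19).

Proposal D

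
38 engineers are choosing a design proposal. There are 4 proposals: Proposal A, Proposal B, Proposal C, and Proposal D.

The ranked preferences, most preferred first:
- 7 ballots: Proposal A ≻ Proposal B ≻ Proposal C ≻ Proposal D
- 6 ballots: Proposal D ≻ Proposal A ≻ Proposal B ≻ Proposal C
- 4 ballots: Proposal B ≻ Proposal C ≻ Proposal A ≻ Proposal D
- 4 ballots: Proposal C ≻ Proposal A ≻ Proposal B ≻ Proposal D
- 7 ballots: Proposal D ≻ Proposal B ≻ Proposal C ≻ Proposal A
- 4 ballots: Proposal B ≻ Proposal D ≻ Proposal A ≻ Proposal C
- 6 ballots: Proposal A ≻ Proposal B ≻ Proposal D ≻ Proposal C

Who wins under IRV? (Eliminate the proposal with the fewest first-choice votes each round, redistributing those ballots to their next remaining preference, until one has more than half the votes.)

Proposal A

Round 1: Proposal A 13, Proposal B 8, Proposal C 4, Proposal D 13. Proposal C eliminated.
Round 2: Proposal A 17, Proposal B 8, Proposal D 13. Proposal B eliminated.
Round 3: Proposal A 21, Proposal D 17. Proposal A has a majority (≥20).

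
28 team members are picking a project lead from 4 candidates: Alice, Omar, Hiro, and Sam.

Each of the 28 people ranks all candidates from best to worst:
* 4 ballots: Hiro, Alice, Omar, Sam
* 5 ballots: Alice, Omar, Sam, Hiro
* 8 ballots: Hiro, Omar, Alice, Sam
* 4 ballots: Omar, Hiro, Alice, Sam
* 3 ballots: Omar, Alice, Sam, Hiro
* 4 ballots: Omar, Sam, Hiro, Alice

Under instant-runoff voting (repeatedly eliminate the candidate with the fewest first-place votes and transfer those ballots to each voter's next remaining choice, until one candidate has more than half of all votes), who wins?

Omar

Round 1: Alice 5, Omar 11, Hiro 12, Sam 0. Sam eliminated.
Round 2: Alice 5, Omar 11, Hiro 12. Alice eliminated.
Round 3: Omar 16, Hiro 12. Omar has a majority (≥15).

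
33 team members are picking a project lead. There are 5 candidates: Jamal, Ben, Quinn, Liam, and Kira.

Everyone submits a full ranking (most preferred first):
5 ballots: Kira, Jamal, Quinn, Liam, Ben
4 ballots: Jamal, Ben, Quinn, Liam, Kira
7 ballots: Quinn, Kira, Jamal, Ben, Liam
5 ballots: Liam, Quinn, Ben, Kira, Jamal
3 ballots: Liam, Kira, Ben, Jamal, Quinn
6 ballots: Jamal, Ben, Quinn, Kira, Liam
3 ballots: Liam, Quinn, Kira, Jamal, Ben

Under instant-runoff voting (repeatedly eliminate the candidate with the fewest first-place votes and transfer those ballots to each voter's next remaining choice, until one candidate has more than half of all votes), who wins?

Jamal

Round 1: Jamal 10, Ben 0, Quinn 7, Liam 11, Kira 5. Ben eliminated.
Round 2: Jamal 10, Quinn 7, Liam 11, Kira 5. Kira eliminated.
Round 3: Jamal 15, Quinn 7, Liam 11. Quinn eliminated.
Round 4: Jamal 22, Liam 11. Jamal has a majority (≥17).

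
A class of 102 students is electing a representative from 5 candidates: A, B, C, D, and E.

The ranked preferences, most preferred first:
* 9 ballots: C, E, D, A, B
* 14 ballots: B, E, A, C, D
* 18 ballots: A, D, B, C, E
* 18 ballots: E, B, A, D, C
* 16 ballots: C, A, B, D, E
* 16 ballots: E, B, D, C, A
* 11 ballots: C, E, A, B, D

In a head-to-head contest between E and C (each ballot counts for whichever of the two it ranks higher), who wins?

C

E is ranked above C on 48 ballots; C above E on 54.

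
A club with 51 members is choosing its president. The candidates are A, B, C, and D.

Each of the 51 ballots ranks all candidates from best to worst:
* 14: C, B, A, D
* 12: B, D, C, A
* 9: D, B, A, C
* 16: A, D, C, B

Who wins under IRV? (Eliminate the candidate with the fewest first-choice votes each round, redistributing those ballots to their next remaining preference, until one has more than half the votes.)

Round 1: A 16, B 12, C 14, D 9. D eliminated.
Round 2: A 16, B 21, C 14. C eliminated.
Round 3: A 16, B 35. B has a majority (≥26).

B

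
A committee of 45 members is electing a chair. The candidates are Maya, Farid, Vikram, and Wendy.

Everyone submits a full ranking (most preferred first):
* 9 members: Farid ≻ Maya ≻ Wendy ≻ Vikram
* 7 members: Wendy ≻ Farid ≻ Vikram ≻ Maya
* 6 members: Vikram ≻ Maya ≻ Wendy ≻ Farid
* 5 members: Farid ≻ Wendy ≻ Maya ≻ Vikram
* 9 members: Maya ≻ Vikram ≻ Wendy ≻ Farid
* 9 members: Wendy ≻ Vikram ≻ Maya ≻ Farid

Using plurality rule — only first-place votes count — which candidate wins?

First-place votes: Maya 9, Farid 14, Vikram 6, Wendy 16.

Wendy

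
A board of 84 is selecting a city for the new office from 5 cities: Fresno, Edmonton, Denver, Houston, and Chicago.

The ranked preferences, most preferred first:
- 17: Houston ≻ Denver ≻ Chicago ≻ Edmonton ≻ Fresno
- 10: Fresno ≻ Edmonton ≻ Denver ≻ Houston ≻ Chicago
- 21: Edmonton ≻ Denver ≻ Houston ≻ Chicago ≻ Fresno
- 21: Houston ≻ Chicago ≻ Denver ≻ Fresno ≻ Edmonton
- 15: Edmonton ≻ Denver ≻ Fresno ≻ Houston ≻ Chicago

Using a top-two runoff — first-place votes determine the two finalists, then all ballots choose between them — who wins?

Round 1 first-place votes: Fresno 10, Edmonton 36, Denver 0, Houston 38, Chicago 0. Houston and Edmonton advance.
Runoff: Houston is ranked above Edmonton on 38 ballots, Edmonton above Houston on 46.

Edmonton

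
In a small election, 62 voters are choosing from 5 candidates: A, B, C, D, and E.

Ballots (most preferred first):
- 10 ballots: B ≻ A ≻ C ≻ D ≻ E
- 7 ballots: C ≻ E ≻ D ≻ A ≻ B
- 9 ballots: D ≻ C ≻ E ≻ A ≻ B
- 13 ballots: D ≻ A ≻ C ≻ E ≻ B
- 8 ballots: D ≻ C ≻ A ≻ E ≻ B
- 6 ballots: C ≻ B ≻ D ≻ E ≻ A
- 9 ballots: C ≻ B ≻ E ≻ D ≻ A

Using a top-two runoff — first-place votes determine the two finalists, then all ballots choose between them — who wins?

C

Round 1 first-place votes: A 0, B 10, C 22, D 30, E 0. D and C advance.
Runoff: D is ranked above C on 30 ballots, C above D on 32.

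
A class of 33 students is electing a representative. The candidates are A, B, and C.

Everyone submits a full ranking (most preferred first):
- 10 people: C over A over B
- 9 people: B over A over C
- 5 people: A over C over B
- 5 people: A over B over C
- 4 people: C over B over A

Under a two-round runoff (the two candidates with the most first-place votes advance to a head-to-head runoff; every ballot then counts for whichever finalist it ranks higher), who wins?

A

Round 1 first-place votes: A 10, B 9, C 14. C and A advance.
Runoff: C is ranked above A on 14 ballots, A above C on 19.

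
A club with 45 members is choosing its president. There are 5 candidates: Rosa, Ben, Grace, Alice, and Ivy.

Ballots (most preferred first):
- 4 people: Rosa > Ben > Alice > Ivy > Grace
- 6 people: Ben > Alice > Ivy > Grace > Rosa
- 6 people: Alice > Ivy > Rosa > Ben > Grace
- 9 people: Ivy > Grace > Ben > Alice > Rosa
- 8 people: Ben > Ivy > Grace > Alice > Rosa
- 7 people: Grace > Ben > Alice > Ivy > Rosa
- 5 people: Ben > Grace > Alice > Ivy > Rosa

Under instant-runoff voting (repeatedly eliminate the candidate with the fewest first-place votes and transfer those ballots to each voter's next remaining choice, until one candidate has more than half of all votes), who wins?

Round 1: Rosa 4, Ben 19, Grace 7, Alice 6, Ivy 9. Rosa eliminated.
Round 2: Ben 23, Grace 7, Alice 6, Ivy 9. Ben has a majority (≥23).

Ben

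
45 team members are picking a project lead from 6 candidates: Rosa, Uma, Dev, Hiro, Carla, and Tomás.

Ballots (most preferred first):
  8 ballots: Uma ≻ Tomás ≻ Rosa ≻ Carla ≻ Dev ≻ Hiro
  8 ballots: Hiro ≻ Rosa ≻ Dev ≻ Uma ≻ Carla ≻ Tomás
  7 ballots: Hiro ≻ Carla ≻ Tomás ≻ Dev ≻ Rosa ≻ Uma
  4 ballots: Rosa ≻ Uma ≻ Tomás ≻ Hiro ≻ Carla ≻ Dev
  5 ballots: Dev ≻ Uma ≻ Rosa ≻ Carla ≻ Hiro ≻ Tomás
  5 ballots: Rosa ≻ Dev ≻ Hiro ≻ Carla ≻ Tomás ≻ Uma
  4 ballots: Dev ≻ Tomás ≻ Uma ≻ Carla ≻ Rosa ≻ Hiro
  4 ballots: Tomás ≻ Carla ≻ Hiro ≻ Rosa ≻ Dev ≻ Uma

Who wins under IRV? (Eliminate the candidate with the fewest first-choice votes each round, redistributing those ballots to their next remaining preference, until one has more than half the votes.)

Rosa

Round 1: Rosa 9, Uma 8, Dev 9, Hiro 15, Carla 0, Tomás 4. Carla eliminated.
Round 2: Rosa 9, Uma 8, Dev 9, Hiro 15, Tomás 4. Tomás eliminated.
Round 3: Rosa 9, Uma 8, Dev 9, Hiro 19. Uma eliminated.
Round 4: Rosa 17, Dev 9, Hiro 19. Dev eliminated.
Round 5: Rosa 26, Hiro 19. Rosa has a majority (≥23).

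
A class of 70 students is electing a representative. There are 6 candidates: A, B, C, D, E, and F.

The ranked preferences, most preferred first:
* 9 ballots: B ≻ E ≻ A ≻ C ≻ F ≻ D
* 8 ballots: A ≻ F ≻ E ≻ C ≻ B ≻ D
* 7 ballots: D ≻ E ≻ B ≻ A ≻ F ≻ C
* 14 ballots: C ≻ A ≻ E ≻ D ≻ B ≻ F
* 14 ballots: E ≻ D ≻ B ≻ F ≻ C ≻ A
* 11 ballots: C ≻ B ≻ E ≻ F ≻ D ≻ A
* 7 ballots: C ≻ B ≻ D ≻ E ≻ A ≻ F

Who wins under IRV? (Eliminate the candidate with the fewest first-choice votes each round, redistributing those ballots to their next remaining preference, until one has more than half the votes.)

Round 1: A 8, B 9, C 32, D 7, E 14, F 0. F eliminated.
Round 2: A 8, B 9, C 32, D 7, E 14. D eliminated.
Round 3: A 8, B 9, C 32, E 21. A eliminated.
Round 4: B 9, C 32, E 29. B eliminated.
Round 5: C 32, E 38. E has a majority (≥36).

E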